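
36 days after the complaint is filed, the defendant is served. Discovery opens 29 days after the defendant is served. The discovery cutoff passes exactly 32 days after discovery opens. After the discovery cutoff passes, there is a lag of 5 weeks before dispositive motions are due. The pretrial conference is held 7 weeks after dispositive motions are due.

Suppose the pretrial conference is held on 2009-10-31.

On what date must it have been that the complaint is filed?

The pretrial conference is held: Oct 31, 2009.
Dispositive motions are due: Oct 31, 2009 − 7 weeks = Sep 12, 2009.
The discovery cutoff passes: Sep 12, 2009 − 5 weeks = Aug 8, 2009.
Discovery opens: Aug 8, 2009 − 32 days = Jul 7, 2009.
The defendant is served: Jul 7, 2009 − 29 days = Jun 8, 2009.
The complaint is filed: Jun 8, 2009 − 36 days = May 3, 2009.

2009-05-03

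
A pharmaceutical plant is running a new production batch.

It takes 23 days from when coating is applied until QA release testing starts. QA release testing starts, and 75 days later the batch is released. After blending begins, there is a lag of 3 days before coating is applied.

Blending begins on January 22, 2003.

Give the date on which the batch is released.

May 3, 2003

Blending begins: Jan 22, 2003.
Coating is applied: Jan 22, 2003 + 3 days = Jan 25, 2003.
QA release testing starts: Jan 25, 2003 + 23 days = Feb 17, 2003.
The batch is released: Feb 17, 2003 + 75 days = May 3, 2003.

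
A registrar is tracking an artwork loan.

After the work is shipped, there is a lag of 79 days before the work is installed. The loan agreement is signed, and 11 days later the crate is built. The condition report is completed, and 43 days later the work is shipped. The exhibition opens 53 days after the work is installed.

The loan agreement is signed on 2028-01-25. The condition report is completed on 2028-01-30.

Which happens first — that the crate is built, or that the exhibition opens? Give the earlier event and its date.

The crate is built — 2028-02-05

The loan agreement is signed: Jan 25, 2028.
The crate is built: Jan 25, 2028 + 11 days = Feb 5, 2028.
The condition report is completed: Jan 30, 2028.
The work is shipped: Jan 30, 2028 + 43 days = Mar 13, 2028.
The work is installed: Mar 13, 2028 + 79 days = May 31, 2028.
The exhibition opens: May 31, 2028 + 53 days = Jul 23, 2028.
Comparing: the crate is built on Feb 5, 2028 vs the exhibition opens on Jul 23, 2028. Earlier: the crate is built.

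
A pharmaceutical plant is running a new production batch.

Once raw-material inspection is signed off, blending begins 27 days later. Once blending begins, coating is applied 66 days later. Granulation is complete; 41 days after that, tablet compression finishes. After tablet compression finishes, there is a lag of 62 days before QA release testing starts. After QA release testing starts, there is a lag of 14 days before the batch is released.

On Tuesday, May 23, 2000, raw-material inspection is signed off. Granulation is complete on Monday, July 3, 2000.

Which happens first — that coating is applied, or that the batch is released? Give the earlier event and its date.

Coating is applied — Thursday, August 24, 2000

Raw-material inspection is signed off: May 23, 2000.
Blending begins: May 23, 2000 + 27 days = Jun 19, 2000.
Coating is applied: Jun 19, 2000 + 66 days = Aug 24, 2000.
Granulation is complete: Jul 3, 2000.
Tablet compression finishes: Jul 3, 2000 + 41 days = Aug 13, 2000.
QA release testing starts: Aug 13, 2000 + 62 days = Oct 14, 2000.
The batch is released: Oct 14, 2000 + 14 days = Oct 28, 2000.
Comparing: coating is applied on Aug 24, 2000 vs the batch is released on Oct 28, 2000. Earlier: coating is applied.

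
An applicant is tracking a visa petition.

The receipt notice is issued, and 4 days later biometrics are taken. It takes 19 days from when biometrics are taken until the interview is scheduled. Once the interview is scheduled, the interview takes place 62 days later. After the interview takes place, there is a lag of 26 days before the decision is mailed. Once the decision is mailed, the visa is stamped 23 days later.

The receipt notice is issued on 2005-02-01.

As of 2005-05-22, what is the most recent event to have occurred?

The receipt notice is issued: Feb 1, 2005.
Biometrics are taken: Feb 1, 2005 + 4 days = Feb 5, 2005.
The interview is scheduled: Feb 5, 2005 + 19 days = Feb 24, 2005.
The interview takes place: Feb 24, 2005 + 62 days = Apr 27, 2005.
The decision is mailed: Apr 27, 2005 + 26 days = May 23, 2005.
The visa is stamped: May 23, 2005 + 23 days = Jun 15, 2005.
May 22, 2005 falls between when the interview takes place (Apr 27, 2005) and when the decision is mailed (May 23, 2005).

The interview takes place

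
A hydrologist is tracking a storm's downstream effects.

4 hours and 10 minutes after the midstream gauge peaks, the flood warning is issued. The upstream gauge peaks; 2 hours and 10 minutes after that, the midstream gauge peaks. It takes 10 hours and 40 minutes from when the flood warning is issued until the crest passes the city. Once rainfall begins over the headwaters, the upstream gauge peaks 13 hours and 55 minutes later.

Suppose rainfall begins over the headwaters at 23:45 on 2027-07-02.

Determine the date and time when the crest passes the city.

06:40 on 2027-07-04

Rainfall begins over the headwaters: 23:45 Jul 2, 2027.
The upstream gauge peaks: 23:45 Jul 2, 2027 + 13h55m = 13:40 Jul 3, 2027.
The midstream gauge peaks: 13:40 Jul 3, 2027 + 2h10m = 15:50 Jul 3, 2027.
The flood warning is issued: 15:50 Jul 3, 2027 + 4h10m = 20:00 Jul 3, 2027.
The crest passes the city: 20:00 Jul 3, 2027 + 10h40m = 06:40 Jul 4, 2027.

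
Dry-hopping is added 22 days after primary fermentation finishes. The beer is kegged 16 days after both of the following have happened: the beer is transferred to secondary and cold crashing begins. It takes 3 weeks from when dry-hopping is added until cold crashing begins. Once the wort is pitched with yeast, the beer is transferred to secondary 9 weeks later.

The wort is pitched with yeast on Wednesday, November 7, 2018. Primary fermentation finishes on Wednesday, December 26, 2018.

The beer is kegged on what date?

Saturday, February 23, 2019

The wort is pitched with yeast: Nov 7, 2018.
The beer is transferred to secondary: Nov 7, 2018 + 9 weeks = Jan 9, 2019.
Primary fermentation finishes: Dec 26, 2018.
Dry-hopping is added: Dec 26, 2018 + 22 days = Jan 17, 2019.
Cold crashing begins: Jan 17, 2019 + 3 weeks = Feb 7, 2019.
Both prerequisites met — the beer is transferred to secondary (Jan 9, 2019), cold crashing begins (Feb 7, 2019); the later is Feb 7, 2019.
The beer is kegged: Feb 7, 2019 + 16 days = Feb 23, 2019.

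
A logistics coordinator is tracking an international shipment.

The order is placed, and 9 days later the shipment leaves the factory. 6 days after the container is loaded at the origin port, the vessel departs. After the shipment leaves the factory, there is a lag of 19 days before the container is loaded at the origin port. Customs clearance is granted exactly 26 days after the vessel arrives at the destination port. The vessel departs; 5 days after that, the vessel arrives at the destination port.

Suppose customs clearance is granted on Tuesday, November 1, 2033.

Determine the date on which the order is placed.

Sunday, August 28, 2033

Customs clearance is granted: Nov 1, 2033.
The vessel arrives at the destination port: Nov 1, 2033 − 26 days = Oct 6, 2033.
The vessel departs: Oct 6, 2033 − 5 days = Oct 1, 2033.
The container is loaded at the origin port: Oct 1, 2033 − 6 days = Sep 25, 2033.
The shipment leaves the factory: Sep 25, 2033 − 19 days = Sep 6, 2033.
The order is placed: Sep 6, 2033 − 9 days = Aug 28, 2033.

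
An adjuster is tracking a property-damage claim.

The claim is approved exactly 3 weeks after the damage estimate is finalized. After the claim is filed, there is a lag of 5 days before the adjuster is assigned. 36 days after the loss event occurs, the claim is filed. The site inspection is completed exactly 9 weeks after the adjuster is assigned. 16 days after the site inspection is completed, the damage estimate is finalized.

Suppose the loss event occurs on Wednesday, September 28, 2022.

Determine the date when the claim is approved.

Thursday, February 16, 2023

The loss event occurs: Sep 28, 2022.
The claim is filed: Sep 28, 2022 + 36 days = Nov 3, 2022.
The adjuster is assigned: Nov 3, 2022 + 5 days = Nov 8, 2022.
The site inspection is completed: Nov 8, 2022 + 9 weeks = Jan 10, 2023.
The damage estimate is finalized: Jan 10, 2023 + 16 days = Jan 26, 2023.
The claim is approved: Jan 26, 2023 + 3 weeks = Feb 16, 2023.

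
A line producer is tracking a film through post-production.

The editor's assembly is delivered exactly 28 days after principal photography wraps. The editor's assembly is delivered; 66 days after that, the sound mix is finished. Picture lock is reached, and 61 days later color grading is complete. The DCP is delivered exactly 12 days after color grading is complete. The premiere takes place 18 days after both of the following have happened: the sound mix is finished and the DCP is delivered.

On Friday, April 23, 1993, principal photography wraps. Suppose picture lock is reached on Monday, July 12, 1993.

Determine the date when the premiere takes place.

Monday, October 11, 1993

Principal photography wraps: Apr 23, 1993.
The editor's assembly is delivered: Apr 23, 1993 + 28 days = May 21, 1993.
The sound mix is finished: May 21, 1993 + 66 days = Jul 26, 1993.
Picture lock is reached: Jul 12, 1993.
Color grading is complete: Jul 12, 1993 + 61 days = Sep 11, 1993.
The DCP is delivered: Sep 11, 1993 + 12 days = Sep 23, 1993.
Both prerequisites met — the sound mix is finished (Jul 26, 1993), the DCP is delivered (Sep 23, 1993); the later is Sep 23, 1993.
The premiere takes place: Sep 23, 1993 + 18 days = Oct 11, 1993.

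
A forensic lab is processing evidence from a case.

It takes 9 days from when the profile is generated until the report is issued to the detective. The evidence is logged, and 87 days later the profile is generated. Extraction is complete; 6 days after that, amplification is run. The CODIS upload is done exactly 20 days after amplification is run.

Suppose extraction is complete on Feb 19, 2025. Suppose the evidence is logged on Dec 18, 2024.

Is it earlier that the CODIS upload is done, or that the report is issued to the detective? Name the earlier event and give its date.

The CODIS upload is done — Mar 17, 2025

Extraction is complete: Feb 19, 2025.
Amplification is run: Feb 19, 2025 + 6 days = Feb 25, 2025.
The CODIS upload is done: Feb 25, 2025 + 20 days = Mar 17, 2025.
The evidence is logged: Dec 18, 2024.
The profile is generated: Dec 18, 2024 + 87 days = Mar 15, 2025.
The report is issued to the detective: Mar 15, 2025 + 9 days = Mar 24, 2025.
Comparing: the CODIS upload is done on Mar 17, 2025 vs the report is issued to the detective on Mar 24, 2025. Earlier: the CODIS upload is done.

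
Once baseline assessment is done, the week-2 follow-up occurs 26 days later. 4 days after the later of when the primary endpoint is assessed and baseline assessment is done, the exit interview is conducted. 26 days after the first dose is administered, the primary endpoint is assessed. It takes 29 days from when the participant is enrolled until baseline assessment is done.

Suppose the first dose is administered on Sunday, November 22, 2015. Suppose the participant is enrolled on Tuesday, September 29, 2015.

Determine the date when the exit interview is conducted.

The first dose is administered: Nov 22, 2015.
The primary endpoint is assessed: Nov 22, 2015 + 26 days = Dec 18, 2015.
The participant is enrolled: Sep 29, 2015.
Baseline assessment is done: Sep 29, 2015 + 29 days = Oct 28, 2015.
Both prerequisites met — the primary endpoint is assessed (Dec 18, 2015), baseline assessment is done (Oct 28, 2015); the later is Dec 18, 2015.
The exit interview is conducted: Dec 18, 2015 + 4 days = Dec 22, 2015.

Tuesday, December 22, 2015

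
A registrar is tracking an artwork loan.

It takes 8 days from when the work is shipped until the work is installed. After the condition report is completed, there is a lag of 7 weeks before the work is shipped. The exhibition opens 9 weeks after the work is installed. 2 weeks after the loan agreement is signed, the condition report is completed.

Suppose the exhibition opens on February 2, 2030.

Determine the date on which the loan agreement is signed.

The exhibition opens: Feb 2, 2030.
The work is installed: Feb 2, 2030 − 9 weeks = Dec 1, 2029.
The work is shipped: Dec 1, 2029 − 8 days = Nov 23, 2029.
The condition report is completed: Nov 23, 2029 − 7 weeks = Oct 5, 2029.
The loan agreement is signed: Oct 5, 2029 − 2 weeks = Sep 21, 2029.

September 21, 2029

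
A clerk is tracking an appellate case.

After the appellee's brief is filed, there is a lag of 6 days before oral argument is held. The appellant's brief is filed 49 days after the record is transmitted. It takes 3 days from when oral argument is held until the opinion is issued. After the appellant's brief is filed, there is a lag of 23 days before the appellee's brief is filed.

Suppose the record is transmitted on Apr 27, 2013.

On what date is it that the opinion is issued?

Jul 17, 2013

The record is transmitted: Apr 27, 2013.
The appellant's brief is filed: Apr 27, 2013 + 49 days = Jun 15, 2013.
The appellee's brief is filed: Jun 15, 2013 + 23 days = Jul 8, 2013.
Oral argument is held: Jul 8, 2013 + 6 days = Jul 14, 2013.
The opinion is issued: Jul 14, 2013 + 3 days = Jul 17, 2013.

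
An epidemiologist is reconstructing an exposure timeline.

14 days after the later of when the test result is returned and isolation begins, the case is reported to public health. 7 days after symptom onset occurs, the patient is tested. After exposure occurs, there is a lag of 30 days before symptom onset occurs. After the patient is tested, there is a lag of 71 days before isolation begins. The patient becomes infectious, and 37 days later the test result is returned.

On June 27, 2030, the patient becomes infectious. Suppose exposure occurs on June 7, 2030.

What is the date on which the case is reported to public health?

The patient becomes infectious: Jun 27, 2030.
The test result is returned: Jun 27, 2030 + 37 days = Aug 3, 2030.
Exposure occurs: Jun 7, 2030.
Symptom onset occurs: Jun 7, 2030 + 30 days = Jul 7, 2030.
The patient is tested: Jul 7, 2030 + 7 days = Jul 14, 2030.
Isolation begins: Jul 14, 2030 + 71 days = Sep 23, 2030.
Both prerequisites met — the test result is returned (Aug 3, 2030), isolation begins (Sep 23, 2030); the later is Sep 23, 2030.
The case is reported to public health: Sep 23, 2030 + 14 days = Oct 7, 2030.

October 7, 2030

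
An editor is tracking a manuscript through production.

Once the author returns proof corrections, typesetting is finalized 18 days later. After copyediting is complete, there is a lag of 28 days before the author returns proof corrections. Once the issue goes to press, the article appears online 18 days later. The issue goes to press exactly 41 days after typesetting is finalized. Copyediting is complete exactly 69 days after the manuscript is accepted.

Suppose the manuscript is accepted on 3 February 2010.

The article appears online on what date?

27 July 2010

The manuscript is accepted: Feb 3, 2010.
Copyediting is complete: Feb 3, 2010 + 69 days = Apr 13, 2010.
The author returns proof corrections: Apr 13, 2010 + 28 days = May 11, 2010.
Typesetting is finalized: May 11, 2010 + 18 days = May 29, 2010.
The issue goes to press: May 29, 2010 + 41 days = Jul 9, 2010.
The article appears online: Jul 9, 2010 + 18 days = Jul 27, 2010.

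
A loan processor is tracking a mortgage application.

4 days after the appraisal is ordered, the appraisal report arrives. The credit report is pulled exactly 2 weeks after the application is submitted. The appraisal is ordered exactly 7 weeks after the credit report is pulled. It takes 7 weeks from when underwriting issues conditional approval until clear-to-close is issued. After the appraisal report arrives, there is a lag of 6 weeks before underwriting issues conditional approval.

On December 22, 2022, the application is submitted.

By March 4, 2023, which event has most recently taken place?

The application is submitted: Dec 22, 2022.
The credit report is pulled: Dec 22, 2022 + 2 weeks = Jan 5, 2023.
The appraisal is ordered: Jan 5, 2023 + 7 weeks = Feb 23, 2023.
The appraisal report arrives: Feb 23, 2023 + 4 days = Feb 27, 2023.
Underwriting issues conditional approval: Feb 27, 2023 + 6 weeks = Apr 10, 2023.
Clear-to-close is issued: Apr 10, 2023 + 7 weeks = May 29, 2023.
Mar 4, 2023 falls between when the appraisal report arrives (Feb 27, 2023) and when underwriting issues conditional approval (Apr 10, 2023).

The appraisal report arrives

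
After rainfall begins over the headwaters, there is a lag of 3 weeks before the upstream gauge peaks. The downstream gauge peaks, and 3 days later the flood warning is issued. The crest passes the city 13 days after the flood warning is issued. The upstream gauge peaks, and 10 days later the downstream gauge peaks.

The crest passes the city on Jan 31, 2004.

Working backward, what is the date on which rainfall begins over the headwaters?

Dec 15, 2003

The crest passes the city: Jan 31, 2004.
The flood warning is issued: Jan 31, 2004 − 13 days = Jan 18, 2004.
The downstream gauge peaks: Jan 18, 2004 − 3 days = Jan 15, 2004.
The upstream gauge peaks: Jan 15, 2004 − 10 days = Jan 5, 2004.
Rainfall begins over the headwaters: Jan 5, 2004 − 3 weeks = Dec 15, 2003.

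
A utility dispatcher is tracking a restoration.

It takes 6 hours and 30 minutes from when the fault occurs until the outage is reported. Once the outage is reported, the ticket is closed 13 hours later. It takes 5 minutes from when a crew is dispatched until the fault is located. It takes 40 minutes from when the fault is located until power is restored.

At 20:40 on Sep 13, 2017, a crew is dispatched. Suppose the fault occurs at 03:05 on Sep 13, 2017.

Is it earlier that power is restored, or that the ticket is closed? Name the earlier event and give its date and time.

Power is restored — 21:25 on Sep 13, 2017

A crew is dispatched: 20:40 Sep 13, 2017.
The fault is located: 20:40 Sep 13, 2017 + 5m = 20:45 Sep 13, 2017.
Power is restored: 20:45 Sep 13, 2017 + 40m = 21:25 Sep 13, 2017.
The fault occurs: 03:05 Sep 13, 2017.
The outage is reported: 03:05 Sep 13, 2017 + 6h30m = 09:35 Sep 13, 2017.
The ticket is closed: 09:35 Sep 13, 2017 + 13h = 22:35 Sep 13, 2017.
Comparing: power is restored at 21:25 Sep 13, 2017 vs the ticket is closed at 22:35 Sep 13, 2017. Earlier: power is restored.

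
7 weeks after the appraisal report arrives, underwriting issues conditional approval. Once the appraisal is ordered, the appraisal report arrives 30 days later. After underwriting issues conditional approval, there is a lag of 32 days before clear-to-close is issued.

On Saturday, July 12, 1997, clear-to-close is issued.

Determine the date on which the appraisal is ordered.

Clear-to-close is issued: Jul 12, 1997.
Underwriting issues conditional approval: Jul 12, 1997 − 32 days = Jun 10, 1997.
The appraisal report arrives: Jun 10, 1997 − 7 weeks = Apr 22, 1997.
The appraisal is ordered: Apr 22, 1997 − 30 days = Mar 23, 1997.

Sunday, March 23, 1997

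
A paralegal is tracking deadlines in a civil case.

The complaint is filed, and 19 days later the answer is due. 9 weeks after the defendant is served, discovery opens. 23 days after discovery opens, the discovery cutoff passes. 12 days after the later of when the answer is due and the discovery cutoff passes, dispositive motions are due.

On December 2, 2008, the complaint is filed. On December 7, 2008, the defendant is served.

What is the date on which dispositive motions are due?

The complaint is filed: Dec 2, 2008.
The answer is due: Dec 2, 2008 + 19 days = Dec 21, 2008.
The defendant is served: Dec 7, 2008.
Discovery opens: Dec 7, 2008 + 9 weeks = Feb 8, 2009.
The discovery cutoff passes: Feb 8, 2009 + 23 days = Mar 3, 2009.
Both prerequisites met — the answer is due (Dec 21, 2008), the discovery cutoff passes (Mar 3, 2009); the later is Mar 3, 2009.
Dispositive motions are due: Mar 3, 2009 + 12 days = Mar 15, 2009.

March 15, 2009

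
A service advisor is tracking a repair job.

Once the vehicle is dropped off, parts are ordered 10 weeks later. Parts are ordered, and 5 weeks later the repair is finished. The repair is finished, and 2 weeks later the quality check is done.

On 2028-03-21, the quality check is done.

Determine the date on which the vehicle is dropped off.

2027-11-23

The quality check is done: Mar 21, 2028.
The repair is finished: Mar 21, 2028 − 2 weeks = Mar 7, 2028.
Parts are ordered: Mar 7, 2028 − 5 weeks = Feb 1, 2028.
The vehicle is dropped off: Feb 1, 2028 − 10 weeks = Nov 23, 2027.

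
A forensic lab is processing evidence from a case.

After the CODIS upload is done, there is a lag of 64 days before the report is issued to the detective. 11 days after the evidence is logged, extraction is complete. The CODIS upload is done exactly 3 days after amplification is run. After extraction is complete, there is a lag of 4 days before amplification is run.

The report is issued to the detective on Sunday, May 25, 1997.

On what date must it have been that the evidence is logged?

The report is issued to the detective: May 25, 1997.
The CODIS upload is done: May 25, 1997 − 64 days = Mar 22, 1997.
Amplification is run: Mar 22, 1997 − 3 days = Mar 19, 1997.
Extraction is complete: Mar 19, 1997 − 4 days = Mar 15, 1997.
The evidence is logged: Mar 15, 1997 − 11 days = Mar 4, 1997.

Tuesday, March 4, 1997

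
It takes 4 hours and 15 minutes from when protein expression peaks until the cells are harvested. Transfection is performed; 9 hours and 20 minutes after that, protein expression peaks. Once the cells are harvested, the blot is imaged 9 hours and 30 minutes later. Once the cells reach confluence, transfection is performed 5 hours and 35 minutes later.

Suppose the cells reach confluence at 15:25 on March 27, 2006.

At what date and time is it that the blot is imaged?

The cells reach confluence: 15:25 Mar 27, 2006.
Transfection is performed: 15:25 Mar 27, 2006 + 5h35m = 21:00 Mar 27, 2006.
Protein expression peaks: 21:00 Mar 27, 2006 + 9h20m = 06:20 Mar 28, 2006.
The cells are harvested: 06:20 Mar 28, 2006 + 4h15m = 10:35 Mar 28, 2006.
The blot is imaged: 10:35 Mar 28, 2006 + 9h30m = 20:05 Mar 28, 2006.

20:05 on March 28, 2006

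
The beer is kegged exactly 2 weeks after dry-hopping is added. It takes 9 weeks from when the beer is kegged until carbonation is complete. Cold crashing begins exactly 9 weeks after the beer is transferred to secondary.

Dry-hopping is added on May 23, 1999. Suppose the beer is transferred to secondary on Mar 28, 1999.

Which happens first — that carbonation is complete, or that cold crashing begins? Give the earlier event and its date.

Cold crashing begins — May 30, 1999

Dry-hopping is added: May 23, 1999.
The beer is kegged: May 23, 1999 + 2 weeks = Jun 6, 1999.
Carbonation is complete: Jun 6, 1999 + 9 weeks = Aug 8, 1999.
The beer is transferred to secondary: Mar 28, 1999.
Cold crashing begins: Mar 28, 1999 + 9 weeks = May 30, 1999.
Comparing: carbonation is complete on Aug 8, 1999 vs cold crashing begins on May 30, 1999. Earlier: cold crashing begins.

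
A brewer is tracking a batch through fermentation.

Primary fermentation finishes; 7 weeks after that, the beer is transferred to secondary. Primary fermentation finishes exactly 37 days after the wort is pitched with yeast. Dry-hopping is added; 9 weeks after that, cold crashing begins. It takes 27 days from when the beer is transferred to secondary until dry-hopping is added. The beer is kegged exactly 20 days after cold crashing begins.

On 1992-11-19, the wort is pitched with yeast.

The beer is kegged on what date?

1993-06-03

The wort is pitched with yeast: Nov 19, 1992.
Primary fermentation finishes: Nov 19, 1992 + 37 days = Dec 26, 1992.
The beer is transferred to secondary: Dec 26, 1992 + 7 weeks = Feb 13, 1993.
Dry-hopping is added: Feb 13, 1993 + 27 days = Mar 12, 1993.
Cold crashing begins: Mar 12, 1993 + 9 weeks = May 14, 1993.
The beer is kegged: May 14, 1993 + 20 days = Jun 3, 1993.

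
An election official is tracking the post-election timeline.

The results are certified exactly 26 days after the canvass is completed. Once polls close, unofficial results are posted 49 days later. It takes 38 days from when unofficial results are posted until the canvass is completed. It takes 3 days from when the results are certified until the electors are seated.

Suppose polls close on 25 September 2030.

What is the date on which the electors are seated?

Polls close: Sep 25, 2030.
Unofficial results are posted: Sep 25, 2030 + 49 days = Nov 13, 2030.
The canvass is completed: Nov 13, 2030 + 38 days = Dec 21, 2030.
The results are certified: Dec 21, 2030 + 26 days = Jan 16, 2031.
The electors are seated: Jan 16, 2031 + 3 days = Jan 19, 2031.

19 January 2031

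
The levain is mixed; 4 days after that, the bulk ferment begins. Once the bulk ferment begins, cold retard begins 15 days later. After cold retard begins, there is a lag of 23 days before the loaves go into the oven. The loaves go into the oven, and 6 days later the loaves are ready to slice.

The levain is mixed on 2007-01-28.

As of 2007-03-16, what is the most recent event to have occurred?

The levain is mixed: Jan 28, 2007.
The bulk ferment begins: Jan 28, 2007 + 4 days = Feb 1, 2007.
Cold retard begins: Feb 1, 2007 + 15 days = Feb 16, 2007.
The loaves go into the oven: Feb 16, 2007 + 23 days = Mar 11, 2007.
The loaves are ready to slice: Mar 11, 2007 + 6 days = Mar 17, 2007.
Mar 16, 2007 falls between when the loaves go into the oven (Mar 11, 2007) and when the loaves are ready to slice (Mar 17, 2007).

The loaves go into the oven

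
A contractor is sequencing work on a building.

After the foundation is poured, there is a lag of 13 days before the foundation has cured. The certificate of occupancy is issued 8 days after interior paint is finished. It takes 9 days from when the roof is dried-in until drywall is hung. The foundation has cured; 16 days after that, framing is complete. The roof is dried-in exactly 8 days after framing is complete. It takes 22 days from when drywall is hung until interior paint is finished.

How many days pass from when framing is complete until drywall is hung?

17 days

Causal path: framing is complete → the roof is dried-in → drywall is hung.
Total delay along the path: 8 + 9 = 17 days.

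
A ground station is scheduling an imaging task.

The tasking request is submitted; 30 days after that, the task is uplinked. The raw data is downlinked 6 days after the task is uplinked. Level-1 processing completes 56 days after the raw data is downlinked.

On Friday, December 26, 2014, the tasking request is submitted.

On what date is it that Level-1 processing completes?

The tasking request is submitted: Dec 26, 2014.
The task is uplinked: Dec 26, 2014 + 30 days = Jan 25, 2015.
The raw data is downlinked: Jan 25, 2015 + 6 days = Jan 31, 2015.
Level-1 processing completes: Jan 31, 2015 + 56 days = Mar 28, 2015.

Saturday, March 28, 2015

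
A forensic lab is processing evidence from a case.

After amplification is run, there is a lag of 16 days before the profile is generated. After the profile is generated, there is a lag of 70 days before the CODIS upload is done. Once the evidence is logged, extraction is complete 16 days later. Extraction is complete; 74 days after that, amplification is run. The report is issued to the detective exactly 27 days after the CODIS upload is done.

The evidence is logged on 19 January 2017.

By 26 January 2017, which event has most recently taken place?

The evidence is logged

The evidence is logged: Jan 19, 2017.
Extraction is complete: Jan 19, 2017 + 16 days = Feb 4, 2017.
Amplification is run: Feb 4, 2017 + 74 days = Apr 19, 2017.
The profile is generated: Apr 19, 2017 + 16 days = May 5, 2017.
The CODIS upload is done: May 5, 2017 + 70 days = Jul 14, 2017.
The report is issued to the detective: Jul 14, 2017 + 27 days = Aug 10, 2017.
Jan 26, 2017 falls between when the evidence is logged (Jan 19, 2017) and when extraction is complete (Feb 4, 2017).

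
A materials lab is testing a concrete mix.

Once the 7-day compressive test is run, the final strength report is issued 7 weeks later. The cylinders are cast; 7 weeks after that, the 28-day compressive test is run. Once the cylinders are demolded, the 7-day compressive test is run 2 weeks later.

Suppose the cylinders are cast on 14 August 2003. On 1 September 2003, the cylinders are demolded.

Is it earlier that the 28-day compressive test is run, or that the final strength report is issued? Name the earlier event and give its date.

The cylinders are cast: Aug 14, 2003.
The 28-day compressive test is run: Aug 14, 2003 + 7 weeks = Oct 2, 2003.
The cylinders are demolded: Sep 1, 2003.
The 7-day compressive test is run: Sep 1, 2003 + 2 weeks = Sep 15, 2003.
The final strength report is issued: Sep 15, 2003 + 7 weeks = Nov 3, 2003.
Comparing: the 28-day compressive test is run on Oct 2, 2003 vs the final strength report is issued on Nov 3, 2003. Earlier: the 28-day compressive test is run.

The 28-day compressive test is run — 2 October 2003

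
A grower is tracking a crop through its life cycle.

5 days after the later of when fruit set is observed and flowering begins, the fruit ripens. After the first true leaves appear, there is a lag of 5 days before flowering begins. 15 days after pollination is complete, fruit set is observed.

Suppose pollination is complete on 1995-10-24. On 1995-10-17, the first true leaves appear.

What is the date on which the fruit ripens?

1995-11-13

Pollination is complete: Oct 24, 1995.
Fruit set is observed: Oct 24, 1995 + 15 days = Nov 8, 1995.
The first true leaves appear: Oct 17, 1995.
Flowering begins: Oct 17, 1995 + 5 days = Oct 22, 1995.
Both prerequisites met — fruit set is observed (Nov 8, 1995), flowering begins (Oct 22, 1995); the later is Nov 8, 1995.
The fruit ripens: Nov 8, 1995 + 5 days = Nov 13, 1995.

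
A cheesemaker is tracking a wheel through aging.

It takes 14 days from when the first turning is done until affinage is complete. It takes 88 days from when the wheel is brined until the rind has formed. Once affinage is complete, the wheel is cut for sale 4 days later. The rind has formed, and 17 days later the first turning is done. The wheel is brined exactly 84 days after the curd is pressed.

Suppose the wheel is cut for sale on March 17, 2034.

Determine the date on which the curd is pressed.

August 22, 2033

The wheel is cut for sale: Mar 17, 2034.
Affinage is complete: Mar 17, 2034 − 4 days = Mar 13, 2034.
The first turning is done: Mar 13, 2034 − 14 days = Feb 27, 2034.
The rind has formed: Feb 27, 2034 − 17 days = Feb 10, 2034.
The wheel is brined: Feb 10, 2034 − 88 days = Nov 14, 2033.
The curd is pressed: Nov 14, 2033 − 84 days = Aug 22, 2033.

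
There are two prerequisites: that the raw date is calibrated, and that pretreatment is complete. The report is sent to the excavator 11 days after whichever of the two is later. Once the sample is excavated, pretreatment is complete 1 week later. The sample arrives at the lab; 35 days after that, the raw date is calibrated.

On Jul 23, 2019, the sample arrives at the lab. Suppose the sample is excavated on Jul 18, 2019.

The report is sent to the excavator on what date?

Sep 7, 2019

The sample arrives at the lab: Jul 23, 2019.
The raw date is calibrated: Jul 23, 2019 + 35 days = Aug 27, 2019.
The sample is excavated: Jul 18, 2019.
Pretreatment is complete: Jul 18, 2019 + 1 week = Jul 25, 2019.
Both prerequisites met — the raw date is calibrated (Aug 27, 2019), pretreatment is complete (Jul 25, 2019); the later is Aug 27, 2019.
The report is sent to the excavator: Aug 27, 2019 + 11 days = Sep 7, 2019.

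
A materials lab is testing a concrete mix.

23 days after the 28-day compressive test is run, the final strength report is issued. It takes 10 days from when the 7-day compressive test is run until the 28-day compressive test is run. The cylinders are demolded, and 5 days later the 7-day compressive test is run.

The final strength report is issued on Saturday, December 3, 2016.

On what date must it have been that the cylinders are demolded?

Wednesday, October 26, 2016

The final strength report is issued: Dec 3, 2016.
The 28-day compressive test is run: Dec 3, 2016 − 23 days = Nov 10, 2016.
The 7-day compressive test is run: Nov 10, 2016 − 10 days = Oct 31, 2016.
The cylinders are demolded: Oct 31, 2016 − 5 days = Oct 26, 2016.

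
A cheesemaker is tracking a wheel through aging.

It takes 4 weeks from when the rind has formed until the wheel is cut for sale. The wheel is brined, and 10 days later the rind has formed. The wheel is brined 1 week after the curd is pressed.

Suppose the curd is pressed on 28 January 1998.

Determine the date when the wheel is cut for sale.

The curd is pressed: Jan 28, 1998.
The wheel is brined: Jan 28, 1998 + 1 week = Feb 4, 1998.
The rind has formed: Feb 4, 1998 + 10 days = Feb 14, 1998.
The wheel is cut for sale: Feb 14, 1998 + 4 weeks = Mar 14, 1998.

14 March 1998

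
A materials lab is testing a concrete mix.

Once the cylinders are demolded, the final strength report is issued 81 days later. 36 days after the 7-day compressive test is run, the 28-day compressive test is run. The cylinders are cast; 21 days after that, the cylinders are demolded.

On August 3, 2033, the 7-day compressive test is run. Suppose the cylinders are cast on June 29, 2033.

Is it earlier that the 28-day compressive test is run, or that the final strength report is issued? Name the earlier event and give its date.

The 28-day compressive test is run — September 8, 2033

The 7-day compressive test is run: Aug 3, 2033.
The 28-day compressive test is run: Aug 3, 2033 + 36 days = Sep 8, 2033.
The cylinders are cast: Jun 29, 2033.
The cylinders are demolded: Jun 29, 2033 + 21 days = Jul 20, 2033.
The final strength report is issued: Jul 20, 2033 + 81 days = Oct 9, 2033.
Comparing: the 28-day compressive test is run on Sep 8, 2033 vs the final strength report is issued on Oct 9, 2033. Earlier: the 28-day compressive test is run.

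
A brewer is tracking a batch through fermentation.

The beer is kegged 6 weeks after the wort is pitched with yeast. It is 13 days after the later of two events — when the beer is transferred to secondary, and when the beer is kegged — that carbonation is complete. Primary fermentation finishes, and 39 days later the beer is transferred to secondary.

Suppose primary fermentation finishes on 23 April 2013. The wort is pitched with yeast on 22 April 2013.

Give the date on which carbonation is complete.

Primary fermentation finishes: Apr 23, 2013.
The beer is transferred to secondary: Apr 23, 2013 + 39 days = Jun 1, 2013.
The wort is pitched with yeast: Apr 22, 2013.
The beer is kegged: Apr 22, 2013 + 6 weeks = Jun 3, 2013.
Both prerequisites met — the beer is transferred to secondary (Jun 1, 2013), the beer is kegged (Jun 3, 2013); the later is Jun 3, 2013.
Carbonation is complete: Jun 3, 2013 + 13 days = Jun 16, 2013.

16 June 2013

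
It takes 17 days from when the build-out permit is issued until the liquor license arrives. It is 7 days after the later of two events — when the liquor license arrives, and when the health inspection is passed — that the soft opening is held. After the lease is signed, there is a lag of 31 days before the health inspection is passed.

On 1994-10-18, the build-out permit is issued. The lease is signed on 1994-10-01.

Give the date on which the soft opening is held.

The build-out permit is issued: Oct 18, 1994.
The liquor license arrives: Oct 18, 1994 + 17 days = Nov 4, 1994.
The lease is signed: Oct 1, 1994.
The health inspection is passed: Oct 1, 1994 + 31 days = Nov 1, 1994.
Both prerequisites met — the liquor license arrives (Nov 4, 1994), the health inspection is passed (Nov 1, 1994); the later is Nov 4, 1994.
The soft opening is held: Nov 4, 1994 + 7 days = Nov 11, 1994.

1994-11-11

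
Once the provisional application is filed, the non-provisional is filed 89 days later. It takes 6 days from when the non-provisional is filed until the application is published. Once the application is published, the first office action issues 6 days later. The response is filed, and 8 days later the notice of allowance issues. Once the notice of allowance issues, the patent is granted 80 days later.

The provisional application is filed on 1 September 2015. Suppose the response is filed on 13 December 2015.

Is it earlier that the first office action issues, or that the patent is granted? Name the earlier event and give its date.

The first office action issues — 11 December 2015

The provisional application is filed: Sep 1, 2015.
The non-provisional is filed: Sep 1, 2015 + 89 days = Nov 29, 2015.
The application is published: Nov 29, 2015 + 6 days = Dec 5, 2015.
The first office action issues: Dec 5, 2015 + 6 days = Dec 11, 2015.
The response is filed: Dec 13, 2015.
The notice of allowance issues: Dec 13, 2015 + 8 days = Dec 21, 2015.
The patent is granted: Dec 21, 2015 + 80 days = Mar 10, 2016.
Comparing: the first office action issues on Dec 11, 2015 vs the patent is granted on Mar 10, 2016. Earlier: the first office action issues.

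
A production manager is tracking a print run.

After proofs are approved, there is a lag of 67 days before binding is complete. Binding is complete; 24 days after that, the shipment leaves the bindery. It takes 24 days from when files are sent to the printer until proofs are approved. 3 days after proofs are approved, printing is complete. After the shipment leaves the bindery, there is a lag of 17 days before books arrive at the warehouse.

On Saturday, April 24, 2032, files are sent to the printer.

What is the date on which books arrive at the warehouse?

Files are sent to the printer: Apr 24, 2032.
Proofs are approved: Apr 24, 2032 + 24 days = May 18, 2032.
Binding is complete: May 18, 2032 + 67 days = Jul 24, 2032.
The shipment leaves the bindery: Jul 24, 2032 + 24 days = Aug 17, 2032.
Books arrive at the warehouse: Aug 17, 2032 + 17 days = Sep 3, 2032.

Friday, September 3, 2032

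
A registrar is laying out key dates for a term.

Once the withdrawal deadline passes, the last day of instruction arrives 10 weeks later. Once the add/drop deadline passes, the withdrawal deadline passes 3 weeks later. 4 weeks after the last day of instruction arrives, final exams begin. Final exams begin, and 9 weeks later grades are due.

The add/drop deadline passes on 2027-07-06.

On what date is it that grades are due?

2028-01-04

The add/drop deadline passes: Jul 6, 2027.
The withdrawal deadline passes: Jul 6, 2027 + 3 weeks = Jul 27, 2027.
The last day of instruction arrives: Jul 27, 2027 + 10 weeks = Oct 5, 2027.
Final exams begin: Oct 5, 2027 + 4 weeks = Nov 2, 2027.
Grades are due: Nov 2, 2027 + 9 weeks = Jan 4, 2028.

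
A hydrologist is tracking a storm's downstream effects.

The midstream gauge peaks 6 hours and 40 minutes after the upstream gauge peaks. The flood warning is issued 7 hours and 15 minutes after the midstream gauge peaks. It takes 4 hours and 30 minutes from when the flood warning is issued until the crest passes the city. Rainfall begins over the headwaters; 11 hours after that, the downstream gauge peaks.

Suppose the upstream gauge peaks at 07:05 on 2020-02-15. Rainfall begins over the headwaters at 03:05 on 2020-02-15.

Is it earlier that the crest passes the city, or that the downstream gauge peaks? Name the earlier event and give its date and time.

The upstream gauge peaks: 07:05 Feb 15, 2020.
The midstream gauge peaks: 07:05 Feb 15, 2020 + 6h40m = 13:45 Feb 15, 2020.
The flood warning is issued: 13:45 Feb 15, 2020 + 7h15m = 21:00 Feb 15, 2020.
The crest passes the city: 21:00 Feb 15, 2020 + 4h30m = 01:30 Feb 16, 2020.
Rainfall begins over the headwaters: 03:05 Feb 15, 2020.
The downstream gauge peaks: 03:05 Feb 15, 2020 + 11h = 14:05 Feb 15, 2020.
Comparing: the crest passes the city at 01:30 Feb 16, 2020 vs the downstream gauge peaks at 14:05 Feb 15, 2020. Earlier: the downstream gauge peaks.

The downstream gauge peaks — 14:05 on 2020-02-15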